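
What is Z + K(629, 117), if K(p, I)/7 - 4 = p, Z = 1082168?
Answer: 1086599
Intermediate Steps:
K(p, I) = 28 + 7*p
Z + K(629, 117) = 1082168 + (28 + 7*629) = 1082168 + (28 + 4403) = 1082168 + 4431 = 1086599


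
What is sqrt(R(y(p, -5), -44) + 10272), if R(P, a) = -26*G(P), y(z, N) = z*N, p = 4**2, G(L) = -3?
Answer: 15*sqrt(46) ≈ 101.73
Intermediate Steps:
p = 16
y(z, N) = N*z
R(P, a) = 78 (R(P, a) = -26*(-3) = 78)
sqrt(R(y(p, -5), -44) + 10272) = sqrt(78 + 10272) = sqrt(10350) = 15*sqrt(46)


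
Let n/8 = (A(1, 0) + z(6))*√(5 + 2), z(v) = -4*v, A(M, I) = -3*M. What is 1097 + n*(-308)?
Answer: 1097 + 66528*√7 ≈ 1.7711e+5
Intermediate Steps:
n = -216*√7 (n = 8*((-3*1 - 4*6)*√(5 + 2)) = 8*((-3 - 24)*√7) = 8*(-27*√7) = -216*√7 ≈ -571.48)
1097 + n*(-308) = 1097 - 216*√7*(-308) = 1097 + 66528*√7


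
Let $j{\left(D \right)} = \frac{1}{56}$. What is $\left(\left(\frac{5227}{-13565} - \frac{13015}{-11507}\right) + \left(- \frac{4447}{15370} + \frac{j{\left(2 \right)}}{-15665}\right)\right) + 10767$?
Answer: $\frac{453228615427187789681}{42092449601919080} \approx 10767.0$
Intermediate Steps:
$j{\left(D \right)} = \frac{1}{56}$
$\left(\left(\frac{5227}{-13565} - \frac{13015}{-11507}\right) + \left(- \frac{4447}{15370} + \frac{j{\left(2 \right)}}{-15665}\right)\right) + 10767 = \left(\left(\frac{5227}{-13565} - \frac{13015}{-11507}\right) + \left(- \frac{4447}{15370} + \frac{1}{56 \left(-15665\right)}\right)\right) + 10767 = \left(\left(5227 \left(- \frac{1}{13565}\right) - - \frac{13015}{11507}\right) + \left(\left(-4447\right) \frac{1}{15370} + \frac{1}{56} \left(- \frac{1}{15665}\right)\right)\right) + 10767 = \left(\left(- \frac{5227}{13565} + \frac{13015}{11507}\right) - \frac{78022033}{269663576}\right) + 10767 = \left(\frac{116401386}{156092455} - \frac{78022033}{269663576}\right) + 10767 = \frac{19210563325055321}{42092449601919080} + 10767 = \frac{453228615427187789681}{42092449601919080}$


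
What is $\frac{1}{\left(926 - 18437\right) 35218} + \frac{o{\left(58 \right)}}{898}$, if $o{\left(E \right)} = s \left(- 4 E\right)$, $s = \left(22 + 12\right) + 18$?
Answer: $- \frac{8284964065}{616702398} \approx -13.434$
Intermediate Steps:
$s = 52$ ($s = 34 + 18 = 52$)
$o{\left(E \right)} = - 208 E$ ($o{\left(E \right)} = 52 \left(- 4 E\right) = - 208 E$)
$\frac{1}{\left(926 - 18437\right) 35218} + \frac{o{\left(58 \right)}}{898} = \frac{1}{\left(926 - 18437\right) 35218} + \frac{\left(-208\right) 58}{898} = \frac{1}{-17511} \cdot \frac{1}{35218} - \frac{6032}{449} = \left(- \frac{1}{17511}\right) \frac{1}{35218} - \frac{6032}{449} = - \frac{1}{616702398} - \frac{6032}{449} = - \frac{8284964065}{616702398}$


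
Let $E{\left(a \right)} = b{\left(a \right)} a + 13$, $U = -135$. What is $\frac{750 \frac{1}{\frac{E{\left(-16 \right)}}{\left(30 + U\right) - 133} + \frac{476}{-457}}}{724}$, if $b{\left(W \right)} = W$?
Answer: $- \frac{20393625}{42756001} \approx -0.47698$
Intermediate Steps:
$E{\left(a \right)} = 13 + a^{2}$ ($E{\left(a \right)} = a a + 13 = a^{2} + 13 = 13 + a^{2}$)
$\frac{750 \frac{1}{\frac{E{\left(-16 \right)}}{\left(30 + U\right) - 133} + \frac{476}{-457}}}{724} = \frac{750 \frac{1}{\frac{13 + \left(-16\right)^{2}}{\left(30 - 135\right) - 133} + \frac{476}{-457}}}{724} = \frac{750}{\frac{13 + 256}{-105 - 133} + 476 \left(- \frac{1}{457}\right)} \frac{1}{724} = \frac{750}{\frac{269}{-238} - \frac{476}{457}} \cdot \frac{1}{724} = \frac{750}{269 \left(- \frac{1}{238}\right) - \frac{476}{457}} \cdot \frac{1}{724} = \frac{750}{- \frac{269}{238} - \frac{476}{457}} \cdot \frac{1}{724} = \frac{750}{- \frac{236221}{108766}} \cdot \frac{1}{724} = 750 \left(- \frac{108766}{236221}\right) \frac{1}{724} = \left(- \frac{81574500}{236221}\right) \frac{1}{724} = - \frac{20393625}{42756001}$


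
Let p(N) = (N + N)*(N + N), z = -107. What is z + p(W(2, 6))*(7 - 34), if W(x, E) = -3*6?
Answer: -35099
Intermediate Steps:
W(x, E) = -18
p(N) = 4*N**2 (p(N) = (2*N)*(2*N) = 4*N**2)
z + p(W(2, 6))*(7 - 34) = -107 + (4*(-18)**2)*(7 - 34) = -107 + (4*324)*(-27) = -107 + 1296*(-27) = -107 - 34992 = -35099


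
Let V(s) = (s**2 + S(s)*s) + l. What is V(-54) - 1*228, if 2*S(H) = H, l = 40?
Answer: 4186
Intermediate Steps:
S(H) = H/2
V(s) = 40 + 3*s**2/2 (V(s) = (s**2 + (s/2)*s) + 40 = (s**2 + s**2/2) + 40 = 3*s**2/2 + 40 = 40 + 3*s**2/2)
V(-54) - 1*228 = (40 + (3/2)*(-54)**2) - 1*228 = (40 + (3/2)*2916) - 228 = (40 + 4374) - 228 = 4414 - 228 = 4186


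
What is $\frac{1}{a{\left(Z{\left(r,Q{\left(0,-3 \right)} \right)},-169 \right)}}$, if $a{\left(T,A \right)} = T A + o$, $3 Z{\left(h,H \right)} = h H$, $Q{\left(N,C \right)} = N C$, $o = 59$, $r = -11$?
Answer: $\frac{1}{59} \approx 0.016949$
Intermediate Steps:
$Q{\left(N,C \right)} = C N$
$Z{\left(h,H \right)} = \frac{H h}{3}$ ($Z{\left(h,H \right)} = \frac{h H}{3} = \frac{H h}{3}$)
$a{\left(T,A \right)} = 59 + A T$ ($a{\left(T,A \right)} = T A + 59 = A T + 59 = 59 + A T$)
$\frac{1}{a{\left(Z{\left(r,Q{\left(0,-3 \right)} \right)},-169 \right)}} = \frac{1}{59 - 169 \cdot \frac{1}{3} \left(\left(-3\right) 0\right) \left(-11\right)} = \frac{1}{59 - 169 \cdot \frac{1}{3} \cdot 0 \left(-11\right)} = \frac{1}{59 - 0} = \frac{1}{59 + 0} = \frac{1}{59}$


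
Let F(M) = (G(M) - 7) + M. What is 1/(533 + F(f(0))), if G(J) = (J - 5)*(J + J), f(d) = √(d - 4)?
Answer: 259/134324 + 9*I/134324 ≈ 0.0019282 + 6.7002e-5*I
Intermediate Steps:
f(d) = √(-4 + d)
G(J) = 2*J*(-5 + J) (G(J) = (-5 + J)*(2*J) = 2*J*(-5 + J))
F(M) = -7 + M + 2*M*(-5 + M) (F(M) = (2*M*(-5 + M) - 7) + M = (-7 + 2*M*(-5 + M)) + M = -7 + M + 2*M*(-5 + M))
1/(533 + F(f(0))) = 1/(533 + (-7 + √(-4 + 0) + 2*√(-4 + 0)*(-5 + √(-4 + 0)))) = 1/(533 + (-7 + √(-4) + 2*√(-4)*(-5 + √(-4)))) = 1/(533 + (-7 + 2*I + 2*(2*I)*(-5 + 2*I))) = 1/(533 + (-7 + 2*I + 4*I*(-5 + 2*I))) = 1/(526 + 2*I + 4*I*(-5 + 2*I))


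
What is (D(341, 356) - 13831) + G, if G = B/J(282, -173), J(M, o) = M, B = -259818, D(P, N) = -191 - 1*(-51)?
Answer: -699940/47 ≈ -14892.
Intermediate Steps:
D(P, N) = -140 (D(P, N) = -191 + 51 = -140)
G = -43303/47 (G = -259818/282 = -259818*1/282 = -43303/47 ≈ -921.34)
(D(341, 356) - 13831) + G = (-140 - 13831) - 43303/47 = -13971 - 43303/47 = -699940/47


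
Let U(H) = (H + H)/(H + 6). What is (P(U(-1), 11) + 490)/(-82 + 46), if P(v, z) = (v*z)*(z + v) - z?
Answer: -1201/100 ≈ -12.010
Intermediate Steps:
U(H) = 2*H/(6 + H) (U(H) = (2*H)/(6 + H) = 2*H/(6 + H))
P(v, z) = -z + v*z*(v + z) (P(v, z) = (v*z)*(v + z) - z = v*z*(v + z) - z = -z + v*z*(v + z))
(P(U(-1), 11) + 490)/(-82 + 46) = (11*(-1 + (2*(-1)/(6 - 1))² + (2*(-1)/(6 - 1))*11) + 490)/(-82 + 46) = (11*(-1 + (2*(-1)/5)² + (2*(-1)/5)*11) + 490)/(-36) = (11*(-1 + (2*(-1)*(⅕))² + (2*(-1)*(⅕))*11) + 490)*(-1/36) = (11*(-1 + (-⅖)² - ⅖*11) + 490)*(-1/36) = (11*(-1 + 4/25 - 22/5) + 490)*(-1/36) = (11*(-131/25) + 490)*(-1/36) = (-1441/25 + 490)*(-1/36) = (10809/25)*(-1/36) = -1201/100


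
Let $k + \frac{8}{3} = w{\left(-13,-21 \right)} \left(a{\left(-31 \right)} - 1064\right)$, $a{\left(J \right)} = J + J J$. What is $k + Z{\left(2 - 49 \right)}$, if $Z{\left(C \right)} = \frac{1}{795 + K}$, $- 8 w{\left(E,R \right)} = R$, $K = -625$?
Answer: $- \frac{361499}{1020} \approx -354.41$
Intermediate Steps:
$w{\left(E,R \right)} = - \frac{R}{8}$
$a{\left(J \right)} = J + J^{2}$
$Z{\left(C \right)} = \frac{1}{170}$ ($Z{\left(C \right)} = \frac{1}{795 - 625} = \frac{1}{170}$)
$k = - \frac{4253}{12}$ ($k = - \frac{8}{3} + \left(- \frac{1}{8}\right) \left(-21\right) \left(- 31 \left(1 - 31\right) - 1064\right) = - \frac{8}{3} + \frac{21 \left(\left(-31\right) \left(-30\right) - 1064\right)}{8} = - \frac{8}{3} + \frac{21 \left(930 - 1064\right)}{8} = - \frac{8}{3} + \frac{21}{8} \left(-134\right) = - \frac{8}{3} - \frac{1407}{4} = - \frac{4253}{12} \approx -354.42$)
$k + Z{\left(2 - 49 \right)} = - \frac{4253}{12} + \frac{1}{170} = - \frac{361499}{1020}$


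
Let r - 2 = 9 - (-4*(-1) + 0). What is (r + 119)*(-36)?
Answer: -4536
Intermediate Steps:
r = 7 (r = 2 + (9 - (-4*(-1) + 0)) = 2 + (9 - (4 + 0)) = 2 + (9 - 1*4) = 2 + (9 - 4) = 2 + 5 = 7)
(r + 119)*(-36) = (7 + 119)*(-36) = 126*(-36) = -4536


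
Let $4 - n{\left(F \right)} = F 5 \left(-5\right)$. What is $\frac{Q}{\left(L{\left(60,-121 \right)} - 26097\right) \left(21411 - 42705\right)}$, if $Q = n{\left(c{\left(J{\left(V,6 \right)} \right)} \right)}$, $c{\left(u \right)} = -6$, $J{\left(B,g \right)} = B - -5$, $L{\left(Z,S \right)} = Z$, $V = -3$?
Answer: $- \frac{73}{277215939} \approx -2.6333 \cdot 10^{-7}$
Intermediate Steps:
$J{\left(B,g \right)} = 5 + B$ ($J{\left(B,g \right)} = B + 5 = 5 + B$)
$n{\left(F \right)} = 4 + 25 F$ ($n{\left(F \right)} = 4 - F 5 \left(-5\right) = 4 - 5 F \left(-5\right) = 4 - - 25 F = 4 + 25 F$)
$Q = -146$ ($Q = 4 + 25 \left(-6\right) = 4 - 150 = -146$)
$\frac{Q}{\left(L{\left(60,-121 \right)} - 26097\right) \left(21411 - 42705\right)} = - \frac{146}{\left(60 - 26097\right) \left(21411 - 42705\right)} = - \frac{146}{\left(-26037\right) \left(-21294\right)} = - \frac{146}{554431878} = \left(-146\right) \frac{1}{554431878} = - \frac{73}{277215939}$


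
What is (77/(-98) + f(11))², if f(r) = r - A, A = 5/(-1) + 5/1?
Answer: 20449/196 ≈ 104.33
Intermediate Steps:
A = 0 (A = 5*(-1) + 5*1 = -5 + 5 = 0)
f(r) = r (f(r) = r - 1*0 = r + 0 = r)
(77/(-98) + f(11))² = (77/(-98) + 11)² = (77*(-1/98) + 11)² = (-11/14 + 11)² = (143/14)² = 20449/196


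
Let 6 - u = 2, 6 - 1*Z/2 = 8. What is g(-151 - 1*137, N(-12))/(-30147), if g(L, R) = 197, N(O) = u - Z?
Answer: -197/30147 ≈ -0.0065346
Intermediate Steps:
Z = -4 (Z = 12 - 2*8 = 12 - 16 = -4)
u = 4 (u = 6 - 1*2 = 6 - 2 = 4)
N(O) = 8 (N(O) = 4 - 1*(-4) = 4 + 4 = 8)
g(-151 - 1*137, N(-12))/(-30147) = 197/(-30147) = 197*(-1/30147) = -197/30147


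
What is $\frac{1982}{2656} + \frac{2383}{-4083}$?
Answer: $\frac{881629}{5422224} \approx 0.1626$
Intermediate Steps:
$\frac{1982}{2656} + \frac{2383}{-4083} = 1982 \cdot \frac{1}{2656} + 2383 \left(- \frac{1}{4083}\right) = \frac{991}{1328} - \frac{2383}{4083} = \frac{881629}{5422224}$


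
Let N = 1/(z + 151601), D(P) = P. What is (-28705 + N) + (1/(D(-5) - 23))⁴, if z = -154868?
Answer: -57641970079549/2008081152 ≈ -28705.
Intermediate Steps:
N = -1/3267 (N = 1/(-154868 + 151601) = 1/(-3267) = -1/3267 ≈ -0.00030609)
(-28705 + N) + (1/(D(-5) - 23))⁴ = (-28705 - 1/3267) + (1/(-5 - 23))⁴ = -93779236/3267 + (1/(-28))⁴ = -93779236/3267 + (-1/28)⁴ = -93779236/3267 + 1/614656 = -57641970079549/2008081152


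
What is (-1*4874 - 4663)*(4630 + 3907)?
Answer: -81417369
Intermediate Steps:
(-1*4874 - 4663)*(4630 + 3907) = (-4874 - 4663)*8537 = -9537*8537 = -81417369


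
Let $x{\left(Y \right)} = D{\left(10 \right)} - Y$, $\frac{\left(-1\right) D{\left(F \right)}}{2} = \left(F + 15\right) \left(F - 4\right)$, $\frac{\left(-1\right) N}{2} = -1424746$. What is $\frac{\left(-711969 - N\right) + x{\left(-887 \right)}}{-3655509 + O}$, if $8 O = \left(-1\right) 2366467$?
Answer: $\frac{28486992}{31610539} \approx 0.90119$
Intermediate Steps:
$N = 2849492$ ($N = \left(-2\right) \left(-1424746\right) = 2849492$)
$D{\left(F \right)} = - 2 \left(-4 + F\right) \left(15 + F\right)$ ($D{\left(F \right)} = - 2 \left(F + 15\right) \left(F - 4\right) = - 2 \left(15 + F\right) \left(-4 + F\right) = - 2 \left(-4 + F\right) \left(15 + F\right)$)
$O = - \frac{2366467}{8}$ ($O = \frac{\left(-1\right) 2366467}{8} = \frac{1}{8} \left(-2366467\right) = - \frac{2366467}{8} \approx -2.9581 \cdot 10^{5}$)
$x{\left(Y \right)} = -300 - Y$ ($x{\left(Y \right)} = \left(120 - 220 - 2 \cdot 10^{2}\right) - Y = \left(120 - 220 - 200\right) - Y = -300 - Y$)
$\frac{\left(-711969 - N\right) + x{\left(-887 \right)}}{-3655509 + O} = \frac{\left(-711969 - 2849492\right) - -587}{-3655509 - \frac{2366467}{8}} = \frac{\left(-711969 - 2849492\right) + \left(-300 + 887\right)}{- \frac{31610539}{8}} = \left(-3561461 + 587\right) \left(- \frac{8}{31610539}\right) = \left(-3560874\right) \left(- \frac{8}{31610539}\right) = \frac{28486992}{31610539}$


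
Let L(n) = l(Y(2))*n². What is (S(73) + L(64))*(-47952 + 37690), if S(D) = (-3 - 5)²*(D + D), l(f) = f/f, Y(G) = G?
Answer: -137921280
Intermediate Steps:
l(f) = 1
S(D) = 128*D (S(D) = (-8)²*(2*D) = 64*(2*D) = 128*D)
L(n) = n² (L(n) = 1*n² = n²)
(S(73) + L(64))*(-47952 + 37690) = (128*73 + 64²)*(-47952 + 37690) = (9344 + 4096)*(-10262) = 13440*(-10262) = -137921280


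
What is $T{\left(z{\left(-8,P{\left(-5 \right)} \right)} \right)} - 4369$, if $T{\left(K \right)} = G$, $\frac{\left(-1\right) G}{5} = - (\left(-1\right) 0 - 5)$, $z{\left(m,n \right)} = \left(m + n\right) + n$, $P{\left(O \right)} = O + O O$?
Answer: $-4394$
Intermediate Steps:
$P{\left(O \right)} = O + O^{2}$
$z{\left(m,n \right)} = m + 2 n$
$G = -25$ ($G = - 5 \left(- (\left(-1\right) 0 - 5)\right) = - 5 \left(- (0 - 5)\right) = - 5 \left(\left(-1\right) \left(-5\right)\right) = \left(-5\right) 5 = -25$)
$T{\left(K \right)} = -25$
$T{\left(z{\left(-8,P{\left(-5 \right)} \right)} \right)} - 4369 = -25 - 4369 = -4394$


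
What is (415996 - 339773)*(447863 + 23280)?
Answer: 35911932889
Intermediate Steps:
(415996 - 339773)*(447863 + 23280) = 76223*471143 = 35911932889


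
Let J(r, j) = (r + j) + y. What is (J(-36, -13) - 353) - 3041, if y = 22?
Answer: -3421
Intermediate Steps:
J(r, j) = 22 + j + r (J(r, j) = (r + j) + 22 = (j + r) + 22 = 22 + j + r)
(J(-36, -13) - 353) - 3041 = ((22 - 13 - 36) - 353) - 3041 = (-27 - 353) - 3041 = -380 - 3041 = -3421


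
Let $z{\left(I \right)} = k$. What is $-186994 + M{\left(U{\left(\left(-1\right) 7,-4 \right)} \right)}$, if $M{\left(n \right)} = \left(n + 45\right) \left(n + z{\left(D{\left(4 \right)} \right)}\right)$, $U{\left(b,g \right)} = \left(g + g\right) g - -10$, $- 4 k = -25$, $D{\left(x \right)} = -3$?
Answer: $- \frac{731185}{4} \approx -1.828 \cdot 10^{5}$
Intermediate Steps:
$k = \frac{25}{4}$ ($k = \left(- \frac{1}{4}\right) \left(-25\right) = \frac{25}{4} \approx 6.25$)
$z{\left(I \right)} = \frac{25}{4}$
$U{\left(b,g \right)} = 10 + 2 g^{2}$ ($U{\left(b,g \right)} = 2 g g + 10 = 2 g^{2} + 10 = 10 + 2 g^{2}$)
$M{\left(n \right)} = \left(45 + n\right) \left(\frac{25}{4} + n\right)$ ($M{\left(n \right)} = \left(n + 45\right) \left(n + \frac{25}{4}\right) = \left(45 + n\right) \left(\frac{25}{4} + n\right)$)
$-186994 + M{\left(U{\left(\left(-1\right) 7,-4 \right)} \right)} = -186994 + \left(\frac{1125}{4} + \left(10 + 2 \left(-4\right)^{2}\right)^{2} + \frac{205 \left(10 + 2 \left(-4\right)^{2}\right)}{4}\right) = -186994 + \left(\frac{1125}{4} + \left(10 + 2 \cdot 16\right)^{2} + \frac{205 \left(10 + 2 \cdot 16\right)}{4}\right) = -186994 + \left(\frac{1125}{4} + \left(10 + 32\right)^{2} + \frac{205 \left(10 + 32\right)}{4}\right) = -186994 + \left(\frac{1125}{4} + 42^{2} + \frac{205}{4} \cdot 42\right) = -186994 + \left(\frac{1125}{4} + 1764 + \frac{4305}{2}\right) = -186994 + \frac{16791}{4} = - \frac{731185}{4}$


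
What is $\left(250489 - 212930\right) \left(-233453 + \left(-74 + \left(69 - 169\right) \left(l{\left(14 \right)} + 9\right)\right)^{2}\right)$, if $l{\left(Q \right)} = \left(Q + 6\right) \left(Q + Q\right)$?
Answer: $121909123252657$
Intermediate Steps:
$l{\left(Q \right)} = 2 Q \left(6 + Q\right)$ ($l{\left(Q \right)} = \left(6 + Q\right) 2 Q = 2 Q \left(6 + Q\right)$)
$\left(250489 - 212930\right) \left(-233453 + \left(-74 + \left(69 - 169\right) \left(l{\left(14 \right)} + 9\right)\right)^{2}\right) = \left(250489 - 212930\right) \left(-233453 + \left(-74 + \left(69 - 169\right) \left(2 \cdot 14 \left(6 + 14\right) + 9\right)\right)^{2}\right) = 37559 \left(-233453 + \left(-74 - 100 \left(2 \cdot 14 \cdot 20 + 9\right)\right)^{2}\right) = 37559 \left(-233453 + \left(-74 - 100 \left(560 + 9\right)\right)^{2}\right) = 37559 \left(-233453 + \left(-74 - 56900\right)^{2}\right) = 37559 \left(-233453 + \left(-56974\right)^{2}\right) = 37559 \left(-233453 + 3246036676\right) = 37559 \cdot 3245803223 = 121909123252657$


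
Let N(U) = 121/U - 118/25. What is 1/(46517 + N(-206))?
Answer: 5150/239535217 ≈ 2.1500e-5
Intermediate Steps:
N(U) = -118/25 + 121/U (N(U) = 121/U - 118*1/25 = 121/U - 118/25 = -118/25 + 121/U)
1/(46517 + N(-206)) = 1/(46517 + (-118/25 + 121/(-206))) = 1/(46517 + (-118/25 + 121*(-1/206))) = 1/(46517 + (-118/25 - 121/206)) = 1/(46517 - 27333/5150) = 1/(239535217/5150) = 5150/239535217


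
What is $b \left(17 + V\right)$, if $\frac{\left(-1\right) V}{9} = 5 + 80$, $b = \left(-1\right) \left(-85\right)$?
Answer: $-63580$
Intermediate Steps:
$b = 85$
$V = -765$ ($V = - 9 \left(5 + 80\right) = \left(-9\right) 85 = -765$)
$b \left(17 + V\right) = 85 \left(17 - 765\right) = 85 \left(-748\right) = -63580$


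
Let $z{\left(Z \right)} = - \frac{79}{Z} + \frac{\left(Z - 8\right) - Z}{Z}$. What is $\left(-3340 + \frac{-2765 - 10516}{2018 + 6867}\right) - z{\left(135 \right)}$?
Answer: $- \frac{267151096}{79965} \approx -3340.9$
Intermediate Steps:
$z{\left(Z \right)} = - \frac{87}{Z}$ ($z{\left(Z \right)} = - \frac{79}{Z} + \frac{\left(-8 + Z\right) - Z}{Z} = - \frac{79}{Z} - \frac{8}{Z} = - \frac{87}{Z}$)
$\left(-3340 + \frac{-2765 - 10516}{2018 + 6867}\right) - z{\left(135 \right)} = \left(-3340 + \frac{-2765 - 10516}{2018 + 6867}\right) - - \frac{87}{135} = \left(-3340 - \frac{13281}{8885}\right) - \left(-87\right) \frac{1}{135} = \left(-3340 - \frac{13281}{8885}\right) - - \frac{29}{45} = \left(-3340 - \frac{13281}{8885}\right) + \frac{29}{45} = - \frac{29689181}{8885} + \frac{29}{45} = - \frac{267151096}{79965}$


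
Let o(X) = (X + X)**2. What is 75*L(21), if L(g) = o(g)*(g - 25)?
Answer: -529200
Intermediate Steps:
o(X) = 4*X**2 (o(X) = (2*X)**2 = 4*X**2)
L(g) = 4*g**2*(-25 + g) (L(g) = (4*g**2)*(g - 25) = (4*g**2)*(-25 + g) = 4*g**2*(-25 + g))
75*L(21) = 75*(4*21**2*(-25 + 21)) = 75*(4*441*(-4)) = 75*(-7056) = -529200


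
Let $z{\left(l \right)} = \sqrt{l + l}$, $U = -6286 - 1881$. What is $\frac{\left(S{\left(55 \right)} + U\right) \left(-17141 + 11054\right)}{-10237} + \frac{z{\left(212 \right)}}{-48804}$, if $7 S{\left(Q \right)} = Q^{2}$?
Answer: $- \frac{329574528}{71659} - \frac{\sqrt{106}}{24402} \approx -4599.2$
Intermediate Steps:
$S{\left(Q \right)} = \frac{Q^{2}}{7}$
$U = -8167$
$z{\left(l \right)} = \sqrt{2} \sqrt{l}$ ($z{\left(l \right)} = \sqrt{2 l} = \sqrt{2} \sqrt{l}$)
$\frac{\left(S{\left(55 \right)} + U\right) \left(-17141 + 11054\right)}{-10237} + \frac{z{\left(212 \right)}}{-48804} = \frac{\left(\frac{55^{2}}{7} - 8167\right) \left(-17141 + 11054\right)}{-10237} + \frac{\sqrt{2} \sqrt{212}}{-48804} = \left(\frac{1}{7} \cdot 3025 - 8167\right) \left(-6087\right) \left(- \frac{1}{10237}\right) + \sqrt{2} \cdot 2 \sqrt{53} \left(- \frac{1}{48804}\right) = \left(\frac{3025}{7} - 8167\right) \left(-6087\right) \left(- \frac{1}{10237}\right) + 2 \sqrt{106} \left(- \frac{1}{48804}\right) = \left(- \frac{54144}{7}\right) \left(-6087\right) \left(- \frac{1}{10237}\right) - \frac{\sqrt{106}}{24402} = \frac{329574528}{7} \left(- \frac{1}{10237}\right) - \frac{\sqrt{106}}{24402} = - \frac{329574528}{71659} - \frac{\sqrt{106}}{24402}$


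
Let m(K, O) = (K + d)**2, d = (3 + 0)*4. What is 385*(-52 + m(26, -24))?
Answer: 535920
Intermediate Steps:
d = 12 (d = 3*4 = 12)
m(K, O) = (12 + K)**2 (m(K, O) = (K + 12)**2 = (12 + K)**2)
385*(-52 + m(26, -24)) = 385*(-52 + (12 + 26)**2) = 385*(-52 + 38**2) = 385*(-52 + 1444) = 385*1392 = 535920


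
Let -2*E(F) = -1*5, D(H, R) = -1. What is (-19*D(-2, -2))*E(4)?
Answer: 95/2 ≈ 47.500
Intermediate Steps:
E(F) = 5/2 (E(F) = -(-1)*5/2 = -½*(-5) = 5/2)
(-19*D(-2, -2))*E(4) = -19*(-1)*(5/2) = 19*(5/2) = 95/2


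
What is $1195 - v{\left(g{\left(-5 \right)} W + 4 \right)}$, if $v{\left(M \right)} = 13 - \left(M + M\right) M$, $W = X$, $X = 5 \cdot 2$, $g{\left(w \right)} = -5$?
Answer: $5414$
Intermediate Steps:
$X = 10$
$W = 10$
$v{\left(M \right)} = 13 - 2 M^{2}$ ($v{\left(M \right)} = 13 - 2 M M = 13 - 2 M^{2}$)
$1195 - v{\left(g{\left(-5 \right)} W + 4 \right)} = 1195 - \left(13 - 2 \left(\left(-5\right) 10 + 4\right)^{2}\right) = 1195 - \left(13 - 2 \left(-50 + 4\right)^{2}\right) = 1195 - \left(13 - 2 \left(-46\right)^{2}\right) = 1195 - \left(13 - 4232\right) = 1195 - -4219 = 1195 + 4219 = 5414$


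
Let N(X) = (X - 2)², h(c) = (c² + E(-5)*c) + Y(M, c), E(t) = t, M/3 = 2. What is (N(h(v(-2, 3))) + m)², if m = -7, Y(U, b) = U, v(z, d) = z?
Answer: 100489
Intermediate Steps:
M = 6 (M = 3*2 = 6)
h(c) = 6 + c² - 5*c (h(c) = (c² - 5*c) + 6 = 6 + c² - 5*c)
N(X) = (-2 + X)²
(N(h(v(-2, 3))) + m)² = ((-2 + (6 + (-2)² - 5*(-2)))² - 7)² = ((-2 + (6 + 4 + 10))² - 7)² = ((-2 + 20)² - 7)² = (18² - 7)² = (324 - 7)² = 317² = 100489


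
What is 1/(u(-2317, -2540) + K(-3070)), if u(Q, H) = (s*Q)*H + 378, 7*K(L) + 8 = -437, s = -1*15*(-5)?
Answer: 7/3089721701 ≈ 2.2656e-9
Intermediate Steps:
s = 75 (s = -15*(-5) = 75)
K(L) = -445/7 (K(L) = -8/7 + (1/7)*(-437) = -8/7 - 437/7 = -445/7)
u(Q, H) = 378 + 75*H*Q (u(Q, H) = (75*Q)*H + 378 = 75*H*Q + 378 = 378 + 75*H*Q)
1/(u(-2317, -2540) + K(-3070)) = 1/((378 + 75*(-2540)*(-2317)) - 445/7) = 1/((378 + 441388500) - 445/7) = 1/(441388878 - 445/7) = 1/(3089721701/7) = 7/3089721701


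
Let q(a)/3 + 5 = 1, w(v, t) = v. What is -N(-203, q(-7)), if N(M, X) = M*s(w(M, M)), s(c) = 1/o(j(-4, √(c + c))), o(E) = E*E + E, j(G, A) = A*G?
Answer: -203/6497 + I*√406/51976 ≈ -0.031245 + 0.00038767*I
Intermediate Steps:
o(E) = E + E² (o(E) = E² + E = E + E²)
q(a) = -12 (q(a) = -15 + 3*1 = -15 + 3 = -12)
s(c) = -√2/(8*√c*(1 - 4*√2*√c)) (s(c) = 1/((√(c + c)*(-4))*(1 + √(c + c)*(-4))) = 1/((√(2*c)*(-4))*(1 + √(2*c)*(-4))) = 1/(((√2*√c)*(-4))*(1 + (√2*√c)*(-4))) = 1/((-4*√2*√c)*(1 - 4*√2*√c)) = 1/(-4*√2*√c*(1 - 4*√2*√c)) = -√2/(8*√c*(1 - 4*√2*√c)))
N(M, X) = M*√2/(8*(-√M + 4*M*√2)) (N(M, X) = M*(√2/(8*(-√M + 4*M*√2))) = M*√2/(8*(-√M + 4*M*√2)))
-N(-203, q(-7)) = -√2*√(-203)/(8*(-1 + 4*√2*√(-203))) = -√2*I*√203/(8*(-1 + 4*√2*(I*√203))) = -√2*I*√203/(8*(-1 + 4*I*√406)) = -I*√406/(8*(-1 + 4*I*√406))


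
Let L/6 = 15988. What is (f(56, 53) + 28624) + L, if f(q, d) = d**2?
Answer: 127361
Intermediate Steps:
L = 95928 (L = 6*15988 = 95928)
(f(56, 53) + 28624) + L = (53**2 + 28624) + 95928 = (2809 + 28624) + 95928 = 31433 + 95928 = 127361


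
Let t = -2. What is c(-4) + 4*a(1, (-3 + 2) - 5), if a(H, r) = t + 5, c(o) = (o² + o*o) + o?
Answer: 40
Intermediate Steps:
c(o) = o + 2*o² (c(o) = (o² + o²) + o = 2*o² + o = o + 2*o²)
a(H, r) = 3 (a(H, r) = -2 + 5 = 3)
c(-4) + 4*a(1, (-3 + 2) - 5) = -4*(1 + 2*(-4)) + 4*3 = -4*(1 - 8) + 12 = -4*(-7) + 12 = 28 + 12 = 40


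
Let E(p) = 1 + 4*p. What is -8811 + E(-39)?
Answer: -8966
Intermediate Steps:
-8811 + E(-39) = -8811 + (1 + 4*(-39)) = -8811 + (1 - 156) = -8811 - 155 = -8966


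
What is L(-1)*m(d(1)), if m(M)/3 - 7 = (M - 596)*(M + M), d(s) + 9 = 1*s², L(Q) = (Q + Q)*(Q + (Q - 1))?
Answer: 174078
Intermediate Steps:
L(Q) = 2*Q*(-1 + 2*Q) (L(Q) = (2*Q)*(Q + (-1 + Q)) = (2*Q)*(-1 + 2*Q) = 2*Q*(-1 + 2*Q))
d(s) = -9 + s² (d(s) = -9 + 1*s² = -9 + s²)
m(M) = 21 + 6*M*(-596 + M) (m(M) = 21 + 3*((M - 596)*(M + M)) = 21 + 3*((-596 + M)*(2*M)) = 21 + 3*(2*M*(-596 + M)) = 21 + 6*M*(-596 + M))
L(-1)*m(d(1)) = (2*(-1)*(-1 + 2*(-1)))*(21 - 3576*(-9 + 1²) + 6*(-9 + 1²)²) = (2*(-1)*(-1 - 2))*(21 - 3576*(-9 + 1) + 6*(-9 + 1)²) = (2*(-1)*(-3))*(21 - 3576*(-8) + 6*(-8)²) = 6*(21 + 28608 + 6*64) = 6*(21 + 28608 + 384) = 6*29013 = 174078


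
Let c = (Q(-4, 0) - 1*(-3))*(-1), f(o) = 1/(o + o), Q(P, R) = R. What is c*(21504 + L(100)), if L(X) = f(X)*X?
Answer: -129027/2 ≈ -64514.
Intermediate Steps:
f(o) = 1/(2*o)
L(X) = ½ (L(X) = (1/(2*X))*X = ½)
c = -3 (c = (0 - 1*(-3))*(-1) = (0 + 3)*(-1) = 3*(-1) = -3)
c*(21504 + L(100)) = -3*(21504 + ½) = -3*43009/2 = -129027/2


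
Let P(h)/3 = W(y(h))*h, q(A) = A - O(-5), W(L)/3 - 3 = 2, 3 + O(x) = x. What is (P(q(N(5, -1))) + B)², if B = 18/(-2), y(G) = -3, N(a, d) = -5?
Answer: 15876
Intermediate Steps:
O(x) = -3 + x
W(L) = 15 (W(L) = 9 + 3*2 = 9 + 6 = 15)
q(A) = 8 + A (q(A) = A - (-3 - 5) = A - 1*(-8) = A + 8 = 8 + A)
P(h) = 45*h (P(h) = 3*(15*h) = 45*h)
B = -9 (B = 18*(-½) = -9)
(P(q(N(5, -1))) + B)² = (45*(8 - 5) - 9)² = (45*3 - 9)² = (135 - 9)² = 126² = 15876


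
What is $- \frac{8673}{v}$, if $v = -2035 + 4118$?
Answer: $- \frac{8673}{2083} \approx -4.1637$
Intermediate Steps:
$v = 2083$
$- \frac{8673}{v} = - \frac{8673}{2083}$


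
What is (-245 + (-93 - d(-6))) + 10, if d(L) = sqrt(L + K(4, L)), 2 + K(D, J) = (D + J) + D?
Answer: -328 - I*sqrt(6) ≈ -328.0 - 2.4495*I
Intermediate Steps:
K(D, J) = -2 + J + 2*D (K(D, J) = -2 + ((D + J) + D) = -2 + (J + 2*D) = -2 + J + 2*D)
d(L) = sqrt(6 + 2*L) (d(L) = sqrt(L + (-2 + L + 2*4)) = sqrt(L + (-2 + L + 8)) = sqrt(L + (6 + L)) = sqrt(6 + 2*L))
(-245 + (-93 - d(-6))) + 10 = (-245 + (-93 - sqrt(6 + 2*(-6)))) + 10 = (-245 + (-93 - sqrt(6 - 12))) + 10 = (-245 + (-93 - sqrt(-6))) + 10 = (-245 + (-93 - I*sqrt(6))) + 10 = (-338 - I*sqrt(6)) + 10 = -328 - I*sqrt(6)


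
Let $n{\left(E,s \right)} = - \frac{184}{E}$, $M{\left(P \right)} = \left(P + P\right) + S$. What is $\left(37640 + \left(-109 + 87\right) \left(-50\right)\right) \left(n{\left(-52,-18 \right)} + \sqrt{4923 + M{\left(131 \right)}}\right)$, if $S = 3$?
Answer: $137080 + 77480 \sqrt{1297} \approx 2.9274 \cdot 10^{6}$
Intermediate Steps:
$M{\left(P \right)} = 3 + 2 P$ ($M{\left(P \right)} = \left(P + P\right) + 3 = 2 P + 3 = 3 + 2 P$)
$\left(37640 + \left(-109 + 87\right) \left(-50\right)\right) \left(n{\left(-52,-18 \right)} + \sqrt{4923 + M{\left(131 \right)}}\right) = \left(37640 + \left(-109 + 87\right) \left(-50\right)\right) \left(- \frac{184}{-52} + \sqrt{4923 + \left(3 + 2 \cdot 131\right)}\right) = \left(37640 - -1100\right) \left(\left(-184\right) \left(- \frac{1}{52}\right) + \sqrt{4923 + \left(3 + 262\right)}\right) = \left(37640 + 1100\right) \left(\frac{46}{13} + \sqrt{4923 + 265}\right) = 38740 \left(\frac{46}{13} + \sqrt{5188}\right) = 38740 \left(\frac{46}{13} + 2 \sqrt{1297}\right) = 137080 + 77480 \sqrt{1297}$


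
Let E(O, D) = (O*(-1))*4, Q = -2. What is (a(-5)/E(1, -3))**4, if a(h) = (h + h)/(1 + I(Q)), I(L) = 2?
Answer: 625/1296 ≈ 0.48225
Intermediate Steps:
a(h) = 2*h/3 (a(h) = (h + h)/(1 + 2) = (2*h)/3 = (2*h)*(1/3) = 2*h/3)
E(O, D) = -4*O (E(O, D) = -O*4 = -4*O)
(a(-5)/E(1, -3))**4 = (((2/3)*(-5))/((-4*1)))**4 = (-10/3/(-4))**4 = (-10/3*(-1/4))**4 = (5/6)**4 = 625/1296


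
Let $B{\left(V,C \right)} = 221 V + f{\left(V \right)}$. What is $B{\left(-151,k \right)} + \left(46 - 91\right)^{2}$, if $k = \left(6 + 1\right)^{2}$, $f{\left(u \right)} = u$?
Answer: $-31497$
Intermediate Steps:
$k = 49$ ($k = 7^{2} = 49$)
$B{\left(V,C \right)} = 222 V$ ($B{\left(V,C \right)} = 221 V + V = 222 V$)
$B{\left(-151,k \right)} + \left(46 - 91\right)^{2} = 222 \left(-151\right) + \left(46 - 91\right)^{2} = -33522 + \left(-45\right)^{2} = -33522 + 2025 = -31497$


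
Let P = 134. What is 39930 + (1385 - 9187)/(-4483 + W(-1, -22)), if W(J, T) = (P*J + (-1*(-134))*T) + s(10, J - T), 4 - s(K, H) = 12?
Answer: 302397692/7573 ≈ 39931.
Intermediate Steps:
s(K, H) = -8 (s(K, H) = 4 - 1*12 = 4 - 12 = -8)
W(J, T) = -8 + 134*J + 134*T (W(J, T) = (134*J + (-1*(-134))*T) - 8 = (134*J + 134*T) - 8 = -8 + 134*J + 134*T)
39930 + (1385 - 9187)/(-4483 + W(-1, -22)) = 39930 + (1385 - 9187)/(-4483 + (-8 + 134*(-1) + 134*(-22))) = 39930 - 7802/(-4483 + (-8 - 134 - 2948)) = 39930 - 7802/(-4483 - 3090) = 39930 - 7802/(-7573) = 39930 - 7802*(-1/7573) = 39930 + 7802/7573 = 302397692/7573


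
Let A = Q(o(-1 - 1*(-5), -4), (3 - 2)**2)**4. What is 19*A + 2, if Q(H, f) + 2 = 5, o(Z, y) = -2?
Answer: 1541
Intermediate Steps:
Q(H, f) = 3 (Q(H, f) = -2 + 5 = 3)
A = 81 (A = 3**4 = 81)
19*A + 2 = 19*81 + 2 = 1539 + 2 = 1541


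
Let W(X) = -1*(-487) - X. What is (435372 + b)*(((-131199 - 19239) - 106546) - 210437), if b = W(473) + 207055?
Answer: -300290414661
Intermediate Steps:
W(X) = 487 - X
b = 207069 (b = (487 - 1*473) + 207055 = (487 - 473) + 207055 = 14 + 207055 = 207069)
(435372 + b)*(((-131199 - 19239) - 106546) - 210437) = (435372 + 207069)*(((-131199 - 19239) - 106546) - 210437) = 642441*((-150438 - 106546) - 210437) = 642441*(-256984 - 210437) = 642441*(-467421) = -300290414661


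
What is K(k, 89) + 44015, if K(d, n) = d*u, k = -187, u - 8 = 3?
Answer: 41958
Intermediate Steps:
u = 11 (u = 8 + 3 = 11)
K(d, n) = 11*d (K(d, n) = d*11 = 11*d)
K(k, 89) + 44015 = 11*(-187) + 44015 = -2057 + 44015 = 41958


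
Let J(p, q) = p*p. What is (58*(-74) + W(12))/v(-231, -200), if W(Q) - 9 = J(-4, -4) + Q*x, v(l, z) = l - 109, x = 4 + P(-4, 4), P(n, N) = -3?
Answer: 851/68 ≈ 12.515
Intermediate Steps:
J(p, q) = p²
x = 1 (x = 4 - 3 = 1)
v(l, z) = -109 + l
W(Q) = 25 + Q (W(Q) = 9 + ((-4)² + Q*1) = 9 + (16 + Q) = 25 + Q)
(58*(-74) + W(12))/v(-231, -200) = (58*(-74) + (25 + 12))/(-109 - 231) = (-4292 + 37)/(-340) = -4255*(-1/340) = 851/68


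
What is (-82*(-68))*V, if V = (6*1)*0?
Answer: 0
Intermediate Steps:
V = 0 (V = 6*0 = 0)
(-82*(-68))*V = -82*(-68)*0 = 5576*0 = 0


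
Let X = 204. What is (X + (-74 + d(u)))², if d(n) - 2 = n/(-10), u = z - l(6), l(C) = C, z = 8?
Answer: 434281/25 ≈ 17371.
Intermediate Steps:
u = 2 (u = 8 - 1*6 = 8 - 6 = 2)
d(n) = 2 - n/10 (d(n) = 2 + n/(-10) = 2 + n*(-⅒) = 2 - n/10)
(X + (-74 + d(u)))² = (204 + (-74 + (2 - ⅒*2)))² = (204 + (-74 + (2 - ⅕)))² = (204 + (-74 + 9/5))² = (204 - 361/5)² = (659/5)² = 434281/25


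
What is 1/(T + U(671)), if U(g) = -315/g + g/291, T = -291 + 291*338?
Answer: 195261/19149019063 ≈ 1.0197e-5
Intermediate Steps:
T = 98067 (T = -291 + 98358 = 98067)
U(g) = -315/g + g/291 (U(g) = -315/g + g*(1/291) = -315/g + g/291)
1/(T + U(671)) = 1/(98067 + (-315/671 + (1/291)*671)) = 1/(98067 + (-315*1/671 + 671/291)) = 1/(98067 + (-315/671 + 671/291)) = 1/(98067 + 358576/195261) = 1/(19149019063/195261) = 195261/19149019063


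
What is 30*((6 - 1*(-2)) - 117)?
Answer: -3270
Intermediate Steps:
30*((6 - 1*(-2)) - 117) = 30*((6 + 2) - 117) = 30*(8 - 117) = 30*(-109) = -3270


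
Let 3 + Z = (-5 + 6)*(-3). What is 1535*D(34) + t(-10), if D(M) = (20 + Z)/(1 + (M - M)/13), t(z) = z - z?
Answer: 21490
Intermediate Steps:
t(z) = 0
Z = -6 (Z = -3 + (-5 + 6)*(-3) = -3 + 1*(-3) = -3 - 3 = -6)
D(M) = 14 (D(M) = (20 - 6)/(1 + (M - M)/13) = 14/(1 + 0*(1/13)) = 14/(1 + 0) = 14/1 = 14*1 = 14)
1535*D(34) + t(-10) = 1535*14 + 0 = 21490 + 0 = 21490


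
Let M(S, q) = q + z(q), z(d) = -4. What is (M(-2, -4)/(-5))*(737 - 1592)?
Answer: -1368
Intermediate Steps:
M(S, q) = -4 + q (M(S, q) = q - 4 = -4 + q)
(M(-2, -4)/(-5))*(737 - 1592) = ((-4 - 4)/(-5))*(737 - 1592) = -8*(-⅕)*(-855) = (8/5)*(-855) = -1368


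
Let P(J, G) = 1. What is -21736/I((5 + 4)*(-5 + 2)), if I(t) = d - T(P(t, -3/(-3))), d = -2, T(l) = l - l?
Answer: 10868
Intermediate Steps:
T(l) = 0
I(t) = -2 (I(t) = -2 - 1*0 = -2 + 0 = -2)
-21736/I((5 + 4)*(-5 + 2)) = -21736/(-2) = -½*(-21736) = 10868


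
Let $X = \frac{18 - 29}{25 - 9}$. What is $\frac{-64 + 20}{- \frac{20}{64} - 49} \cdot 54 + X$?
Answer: $\frac{199859}{4208} \approx 47.495$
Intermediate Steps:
$X = - \frac{11}{16} \approx -0.6875$
$\frac{-64 + 20}{- \frac{20}{64} - 49} \cdot 54 + X = \frac{-64 + 20}{- \frac{20}{64} - 49} \cdot 54 - \frac{11}{16} = - \frac{44}{\left(-20\right) \frac{1}{64} - 49} \cdot 54 - \frac{11}{16} = - \frac{44}{- \frac{5}{16} - 49} \cdot 54 - \frac{11}{16} = - \frac{44}{- \frac{789}{16}} \cdot 54 - \frac{11}{16} = \left(-44\right) \left(- \frac{16}{789}\right) 54 - \frac{11}{16} = \frac{704}{789} \cdot 54 - \frac{11}{16} = \frac{12672}{263} - \frac{11}{16} = \frac{199859}{4208}$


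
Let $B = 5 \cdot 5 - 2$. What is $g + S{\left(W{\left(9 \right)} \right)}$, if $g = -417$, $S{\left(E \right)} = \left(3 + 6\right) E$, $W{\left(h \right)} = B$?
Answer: $-210$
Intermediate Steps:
$B = 23$ ($B = 25 - 2 = 23$)
$W{\left(h \right)} = 23$
$S{\left(E \right)} = 9 E$
$g + S{\left(W{\left(9 \right)} \right)} = -417 + 9 \cdot 23 = -417 + 207 = -210$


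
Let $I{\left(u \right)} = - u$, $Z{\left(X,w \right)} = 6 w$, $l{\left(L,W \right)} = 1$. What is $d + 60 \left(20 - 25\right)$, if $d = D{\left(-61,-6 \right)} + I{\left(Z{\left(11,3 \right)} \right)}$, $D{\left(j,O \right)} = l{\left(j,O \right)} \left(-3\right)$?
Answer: $-321$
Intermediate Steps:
$D{\left(j,O \right)} = -3$ ($D{\left(j,O \right)} = 1 \left(-3\right) = -3$)
$d = -21$ ($d = -3 - 6 \cdot 3 = -3 - 18 = -21$)
$d + 60 \left(20 - 25\right) = -21 + 60 \left(20 - 25\right) = -21 + 60 \left(-5\right) = -21 - 300 = -321$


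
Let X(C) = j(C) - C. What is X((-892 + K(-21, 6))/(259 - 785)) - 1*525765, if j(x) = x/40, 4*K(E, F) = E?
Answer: -44248522371/84160 ≈ -5.2577e+5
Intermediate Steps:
K(E, F) = E/4
j(x) = x/40 (j(x) = x*(1/40) = x/40)
X(C) = -39*C/40 (X(C) = C/40 - C = -39*C/40)
X((-892 + K(-21, 6))/(259 - 785)) - 1*525765 = -39*(-892 + (1/4)*(-21))/(40*(259 - 785)) - 1*525765 = -39*(-892 - 21/4)/(40*(-526)) - 525765 = -(-139971)*(-1)/(160*526) - 525765 = -39/40*3589/2104 - 525765 = -139971/84160 - 525765 = -44248522371/84160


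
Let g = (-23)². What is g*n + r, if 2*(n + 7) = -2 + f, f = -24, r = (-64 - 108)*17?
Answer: -13504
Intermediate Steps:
r = -2924 (r = -172*17 = -2924)
g = 529
n = -20 (n = -7 + (-2 - 24)/2 = -7 + (½)*(-26) = -7 - 13 = -20)
g*n + r = 529*(-20) - 2924 = -10580 - 2924 = -13504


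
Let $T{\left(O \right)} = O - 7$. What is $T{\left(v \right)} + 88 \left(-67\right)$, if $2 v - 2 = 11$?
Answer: $- \frac{11793}{2} \approx -5896.5$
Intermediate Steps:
$v = \frac{13}{2}$ ($v = 1 + \frac{1}{2} \cdot 11 = 1 + \frac{11}{2} = \frac{13}{2} \approx 6.5$)
$T{\left(O \right)} = -7 + O$ ($T{\left(O \right)} = O - 7 = -7 + O$)
$T{\left(v \right)} + 88 \left(-67\right) = \left(-7 + \frac{13}{2}\right) + 88 \left(-67\right) = - \frac{1}{2} - 5896 = - \frac{11793}{2}$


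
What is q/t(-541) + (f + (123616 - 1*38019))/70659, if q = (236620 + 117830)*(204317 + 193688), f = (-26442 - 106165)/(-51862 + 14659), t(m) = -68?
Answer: -10907118722803605529/5257453554 ≈ -2.0746e+9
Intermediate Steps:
f = 132607/37203 (f = -132607/(-37203) = -132607*(-1/37203) = 132607/37203 ≈ 3.5644)
q = 141072872250 (q = 354450*398005 = 141072872250)
q/t(-541) + (f + (123616 - 1*38019))/70659 = 141072872250/(-68) + (132607/37203 + (123616 - 1*38019))/70659 = 141072872250*(-1/68) + (132607/37203 + (123616 - 38019))*(1/70659) = -4149202125/2 + (132607/37203 + 85597)*(1/70659) = -4149202125/2 + (3184597798/37203)*(1/70659) = -4149202125/2 + 3184597798/2628726777 = -10907118722803605529/5257453554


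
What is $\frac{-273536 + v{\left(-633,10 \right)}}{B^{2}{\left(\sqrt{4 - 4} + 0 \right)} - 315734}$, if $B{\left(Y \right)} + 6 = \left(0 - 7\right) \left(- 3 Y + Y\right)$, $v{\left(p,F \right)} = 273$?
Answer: $\frac{11881}{13726} \approx 0.86558$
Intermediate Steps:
$B{\left(Y \right)} = -6 + 14 Y$ ($B{\left(Y \right)} = -6 + \left(0 - 7\right) \left(- 3 Y + Y\right) = -6 - 7 \left(- 2 Y\right) = -6 + 14 Y$)
$\frac{-273536 + v{\left(-633,10 \right)}}{B^{2}{\left(\sqrt{4 - 4} + 0 \right)} - 315734} = \frac{-273536 + 273}{\left(-6 + 14 \left(\sqrt{4 - 4} + 0\right)\right)^{2} - 315734} = - \frac{273263}{\left(-6 + 14 \left(\sqrt{0} + 0\right)\right)^{2} - 315734} = - \frac{273263}{\left(-6 + 14 \left(0 + 0\right)\right)^{2} - 315734} = - \frac{273263}{\left(-6 + 14 \cdot 0\right)^{2} - 315734} = - \frac{273263}{\left(-6 + 0\right)^{2} - 315734} = - \frac{273263}{\left(-6\right)^{2} - 315734} = - \frac{273263}{36 - 315734} = - \frac{273263}{-315698} = \left(-273263\right) \left(- \frac{1}{315698}\right) = \frac{11881}{13726}$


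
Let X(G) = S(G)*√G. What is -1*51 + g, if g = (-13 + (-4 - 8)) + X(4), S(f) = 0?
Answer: -76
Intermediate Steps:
X(G) = 0 (X(G) = 0*√G = 0)
g = -25 (g = (-13 + (-4 - 8)) + 0 = (-13 - 12) + 0 = -25 + 0 = -25)
-1*51 + g = -1*51 - 25 = -51 - 25 = -76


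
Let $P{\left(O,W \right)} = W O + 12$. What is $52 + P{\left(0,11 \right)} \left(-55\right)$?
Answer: $-608$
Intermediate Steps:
$P{\left(O,W \right)} = 12 + O W$ ($P{\left(O,W \right)} = O W + 12 = 12 + O W$)
$52 + P{\left(0,11 \right)} \left(-55\right) = 52 + \left(12 + 0 \cdot 11\right) \left(-55\right) = 52 + \left(12 + 0\right) \left(-55\right) = 52 + 12 \left(-55\right) = 52 - 660 = -608$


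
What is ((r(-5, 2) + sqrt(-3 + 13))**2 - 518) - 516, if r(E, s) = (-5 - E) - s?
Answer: -1034 + (2 - sqrt(10))**2 ≈ -1032.6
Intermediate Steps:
r(E, s) = -5 - E - s
((r(-5, 2) + sqrt(-3 + 13))**2 - 518) - 516 = (((-5 - 1*(-5) - 1*2) + sqrt(-3 + 13))**2 - 518) - 516 = (((-5 + 5 - 2) + sqrt(10))**2 - 518) - 516 = ((-2 + sqrt(10))**2 - 518) - 516 = (-518 + (-2 + sqrt(10))**2) - 516 = -1034 + (-2 + sqrt(10))**2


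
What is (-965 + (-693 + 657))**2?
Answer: 1002001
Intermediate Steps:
(-965 + (-693 + 657))**2 = (-965 - 36)**2 = (-1001)**2 = 1002001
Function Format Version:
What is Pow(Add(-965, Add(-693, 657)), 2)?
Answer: 1002001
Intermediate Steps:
Pow(Add(-965, Add(-693, 657)), 2) = Pow(Add(-965, -36), 2) = Pow(-1001, 2) = 1002001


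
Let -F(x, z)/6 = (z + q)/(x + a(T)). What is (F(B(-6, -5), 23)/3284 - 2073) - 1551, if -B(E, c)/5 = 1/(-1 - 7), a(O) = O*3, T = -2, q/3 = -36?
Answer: -127939092/35303 ≈ -3624.0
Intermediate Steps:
q = -108 (q = 3*(-36) = -108)
a(O) = 3*O
B(E, c) = 5/8 (B(E, c) = -5/(-1 - 7) = -5/(-8) = -5*(-⅛) = 5/8)
F(x, z) = -6*(-108 + z)/(-6 + x) (F(x, z) = -6*(z - 108)/(x + 3*(-2)) = -6*(-108 + z)/(x - 6) = -6*(-108 + z)/(-6 + x))
(F(B(-6, -5), 23)/3284 - 2073) - 1551 = ((6*(108 - 1*23)/(-6 + 5/8))/3284 - 2073) - 1551 = ((6*(108 - 23)/(-43/8))*(1/3284) - 2073) - 1551 = ((6*(-8/43)*85)*(1/3284) - 2073) - 1551 = (-4080/43*1/3284 - 2073) - 1551 = (-1020/35303 - 2073) - 1551 = -73184139/35303 - 1551 = -127939092/35303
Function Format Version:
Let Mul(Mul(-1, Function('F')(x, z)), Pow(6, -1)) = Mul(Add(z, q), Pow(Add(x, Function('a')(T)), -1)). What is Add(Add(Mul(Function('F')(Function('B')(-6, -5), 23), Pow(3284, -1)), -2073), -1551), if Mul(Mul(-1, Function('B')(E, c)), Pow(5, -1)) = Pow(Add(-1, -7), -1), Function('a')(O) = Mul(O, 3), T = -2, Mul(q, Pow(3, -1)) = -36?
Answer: Rational(-127939092, 35303) ≈ -3624.0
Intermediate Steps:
q = -108 (q = Mul(3, -36) = -108)
Function('a')(O) = Mul(3, O)
Function('B')(E, c) = Rational(5, 8) (Function('B')(E, c) = Mul(-5, Pow(Add(-1, -7), -1)) = Mul(-5, Pow(-8, -1)) = Mul(-5, Rational(-1, 8)) = Rational(5, 8))
Function('F')(x, z) = Mul(-6, Pow(Add(-6, x), -1), Add(-108, z)) (Function('F')(x, z) = Mul(-6, Mul(Add(z, -108), Pow(Add(x, Mul(3, -2)), -1))) = Mul(-6, Mul(Add(-108, z), Pow(Add(x, -6), -1))) = Mul(-6, Mul(Add(-108, z), Pow(Add(-6, x), -1))) = Mul(-6, Mul(Pow(Add(-6, x), -1), Add(-108, z))) = Mul(-6, Pow(Add(-6, x), -1), Add(-108, z)))
Add(Add(Mul(Function('F')(Function('B')(-6, -5), 23), Pow(3284, -1)), -2073), -1551) = Add(Add(Mul(Mul(6, Pow(Add(-6, Rational(5, 8)), -1), Add(108, Mul(-1, 23))), Pow(3284, -1)), -2073), -1551) = Add(Add(Mul(Mul(6, Pow(Rational(-43, 8), -1), Add(108, -23)), Rational(1, 3284)), -2073), -1551) = Add(Add(Mul(Mul(6, Rational(-8, 43), 85), Rational(1, 3284)), -2073), -1551) = Add(Add(Mul(Rational(-4080, 43), Rational(1, 3284)), -2073), -1551) = Add(Add(Rational(-1020, 35303), -2073), -1551) = Add(Rational(-73184139, 35303), -1551) = Rational(-127939092, 35303)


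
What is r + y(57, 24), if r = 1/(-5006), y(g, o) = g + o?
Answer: 405485/5006 ≈ 81.000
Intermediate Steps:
r = -1/5006 ≈ -0.00019976
r + y(57, 24) = -1/5006 + (57 + 24) = -1/5006 + 81 = 405485/5006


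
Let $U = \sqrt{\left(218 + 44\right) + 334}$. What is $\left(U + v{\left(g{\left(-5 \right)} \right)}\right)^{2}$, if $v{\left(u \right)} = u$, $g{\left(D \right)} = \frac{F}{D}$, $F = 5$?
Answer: $597 - 4 \sqrt{149} \approx 548.17$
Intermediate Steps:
$g{\left(D \right)} = \frac{5}{D}$
$U = 2 \sqrt{149}$ ($U = \sqrt{262 + 334} = \sqrt{596} = 2 \sqrt{149} \approx 24.413$)
$\left(U + v{\left(g{\left(-5 \right)} \right)}\right)^{2} = \left(2 \sqrt{149} + \frac{5}{-5}\right)^{2} = \left(2 \sqrt{149} + 5 \left(- \frac{1}{5}\right)\right)^{2} = \left(2 \sqrt{149} - 1\right)^{2} = \left(-1 + 2 \sqrt{149}\right)^{2}$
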